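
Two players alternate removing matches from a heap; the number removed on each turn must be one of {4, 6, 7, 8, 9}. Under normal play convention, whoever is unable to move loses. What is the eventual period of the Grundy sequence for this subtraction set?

13

n :  0  1  2  3  4  5  6  7  8  9 10 11 12 13 14 15 16 17 18 19 20 21 22 23 24 25 26 27
G :  0  0  0  0  1  1  1  1  2  2  2  2  3  0  0  0  0  1  1  1  1  2  2  2  2  3  0  0
G(n+13) = G(n) holds for n = 0,…,8 (a full window of length max(S) = 9), so the sequence is purely periodic with period 13.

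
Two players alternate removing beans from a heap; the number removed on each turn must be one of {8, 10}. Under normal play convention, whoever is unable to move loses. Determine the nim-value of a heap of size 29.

G(0) = 0
G(1) = mex{} = 0
G(2) = mex{} = 0
G(3) = mex{} = 0
G(4) = mex{} = 0
G(5) = mex{} = 0
G(6) = mex{} = 0
G(7) = mex{} = 0
G(8) = mex{0} = 1
G(9) = mex{0} = 1
G(10) = mex{0,0} = 1
G(11) = mex{0,0} = 1
G(12) = mex{0,0} = 1
G(13) = mex{0,0} = 1
G(14) = mex{0,0} = 1
G(15) = mex{0,0} = 1
G(16) = mex{1,0} = 2
G(17) = mex{1,0} = 2
G(18) = mex{1,1} = 0
G(19) = mex{1,1} = 0
G(20) = mex{1,1} = 0
G(21) = mex{1,1} = 0
G(22) = mex{1,1} = 0
G(23) = mex{1,1} = 0
G(24) = mex{2,1} = 0
G(25) = mex{2,1} = 0
G(26) = mex{0,2} = 1
G(27) = mex{0,2} = 1
G(28) = mex{0,0} = 1
G(29) = mex{0,0} = 1

1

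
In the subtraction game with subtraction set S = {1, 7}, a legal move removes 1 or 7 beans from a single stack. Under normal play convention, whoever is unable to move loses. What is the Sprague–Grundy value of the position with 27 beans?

G(0) = 0
G(1) = mex{0} = 1
G(2) = mex{1} = 0
G(3) = mex{0} = 1
G(4) = mex{1} = 0
G(5) = mex{0} = 1
G(6) = mex{1} = 0
G(7) = mex{0,0} = 1
G(8) = mex{1,1} = 0
G(9) = mex{0,0} = 1
G(10) = mex{1,1} = 0
G(11) = mex{0,0} = 1
G(12) = mex{1,1} = 0
G(13) = mex{0,0} = 1
G(14) = mex{1,1} = 0
G(15) = mex{0,0} = 1
G(16) = mex{1,1} = 0
G(17) = mex{0,0} = 1
G(18) = mex{1,1} = 0
G(19) = mex{0,0} = 1
G(20) = mex{1,1} = 0
G(21) = mex{0,0} = 1
G(22) = mex{1,1} = 0
G(23) = mex{0,0} = 1
G(24) = mex{1,1} = 0
G(25) = mex{0,0} = 1
G(26) = mex{1,1} = 0
G(27) = mex{0,0} = 1

1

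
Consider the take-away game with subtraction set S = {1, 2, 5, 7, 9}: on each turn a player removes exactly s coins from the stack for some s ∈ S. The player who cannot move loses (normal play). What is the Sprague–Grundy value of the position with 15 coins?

1

G(0) = 0
G(1) = mex{0} = 1
G(2) = mex{1,0} = 2
G(3) = mex{2,1} = 0
G(4) = mex{0,2} = 1
G(5) = mex{1,0,0} = 2
G(6) = mex{2,1,1} = 0
G(7) = mex{0,2,2,0} = 1
G(8) = mex{1,0,0,1} = 2
G(9) = mex{2,1,1,2,0} = 3
G(10) = mex{3,2,2,0,1} = 4
G(11) = mex{4,3,0,1,2} = 5
G(12) = mex{5,4,1,2,0} = 3
G(13) = mex{3,5,2,0,1} = 4
G(14) = mex{4,3,3,1,2} = 0
G(15) = mex{0,4,4,2,0} = 1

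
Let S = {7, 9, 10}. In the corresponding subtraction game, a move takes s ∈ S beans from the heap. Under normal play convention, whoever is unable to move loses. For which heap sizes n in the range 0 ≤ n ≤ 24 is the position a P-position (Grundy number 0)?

0, 1, 2, 3, 4, 5, 6, 17, 18, 19, 20, 21, 22, 23

G(0) = 0
G(1) = mex{} = 0
G(2) = mex{} = 0
G(3) = mex{} = 0
G(4) = mex{} = 0
G(5) = mex{} = 0
G(6) = mex{} = 0
G(7) = mex{0} = 1
G(8) = mex{0} = 1
G(9) = mex{0,0} = 1
G(10) = mex{0,0,0} = 1
G(11) = mex{0,0,0} = 1
G(12) = mex{0,0,0} = 1
G(13) = mex{0,0,0} = 1
G(14) = mex{1,0,0} = 2
G(15) = mex{1,0,0} = 2
G(16) = mex{1,1,0} = 2
G(17) = mex{1,1,1} = 0
G(18) = mex{1,1,1} = 0
G(19) = mex{1,1,1} = 0
G(20) = mex{1,1,1} = 0
G(21) = mex{2,1,1} = 0
G(22) = mex{2,1,1} = 0
G(23) = mex{2,2,1} = 0
G(24) = mex{0,2,2} = 1
P-positions are exactly the n with G(n) = 0.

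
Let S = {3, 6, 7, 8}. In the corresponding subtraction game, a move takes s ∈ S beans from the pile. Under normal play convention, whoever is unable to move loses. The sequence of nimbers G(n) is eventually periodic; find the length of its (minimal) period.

11

n :  0  1  2  3  4  5  6  7  8  9 10 11 12 13 14 15 16 17 18 19 20 21 22 23
G :  0  0  0  1  1  1  2  2  2  3  3  0  0  0  1  1  1  2  2  2  3  3  0  0
G(n+11) = G(n) holds for n = 0,…,7 (a full window of length max(S) = 8), so the sequence is purely periodic with period 11.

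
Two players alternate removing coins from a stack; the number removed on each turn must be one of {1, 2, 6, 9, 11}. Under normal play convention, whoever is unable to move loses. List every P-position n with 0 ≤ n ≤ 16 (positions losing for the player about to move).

G(0) = 0
G(1) = mex{0} = 1
G(2) = mex{1,0} = 2
G(3) = mex{2,1} = 0
G(4) = mex{0,2} = 1
G(5) = mex{1,0} = 2
G(6) = mex{2,1,0} = 3
G(7) = mex{3,2,1} = 0
G(8) = mex{0,3,2} = 1
G(9) = mex{1,0,0,0} = 2
G(10) = mex{2,1,1,1} = 0
G(11) = mex{0,2,2,2,0} = 1
G(12) = mex{1,0,3,0,1} = 2
G(13) = mex{2,1,0,1,2} = 3
G(14) = mex{3,2,1,2,0} = 4
G(15) = mex{4,3,2,3,1} = 0
G(16) = mex{0,4,0,0,2} = 1
P-positions are exactly the n with G(n) = 0.

0, 3, 7, 10, 15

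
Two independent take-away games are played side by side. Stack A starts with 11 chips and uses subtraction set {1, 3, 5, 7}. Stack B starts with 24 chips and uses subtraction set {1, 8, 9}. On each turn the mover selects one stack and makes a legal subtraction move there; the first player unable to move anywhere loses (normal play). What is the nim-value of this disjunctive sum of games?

Stack A, S = {1, 3, 5, 7}:
n :  0  1  2  3  4  5  6  7  8  9 10 11
G :  0  1  0  1  0  1  0  1  0  1  0  1
G_A(11) = 1.
Stack B, S = {1, 8, 9}:
n :  0  1  2  3  4  5  6  7  8  9 10 11 12 13 14 15 16 17 18 19 20 21 22 23 24
G :  0  1  0  1  0  1  0  1  2  3  2  3  2  3  2  3  0  1  0  1  0  1  0  1  2
G_B(24) = 2.
Combined Grundy value = 1 ⊕ 2 = 3.

3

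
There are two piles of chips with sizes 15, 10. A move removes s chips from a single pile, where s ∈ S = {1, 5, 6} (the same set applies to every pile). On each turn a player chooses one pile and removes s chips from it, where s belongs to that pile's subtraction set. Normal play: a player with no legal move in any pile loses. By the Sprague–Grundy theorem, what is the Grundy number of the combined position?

All piles use S = {1, 5, 6}:
G(0) = 0
G(1) = mex{0} = 1
G(2) = mex{1} = 0
G(3) = mex{0} = 1
G(4) = mex{1} = 0
G(5) = mex{0,0} = 1
G(6) = mex{1,1,0} = 2
G(7) = mex{2,0,1} = 3
G(8) = mex{3,1,0} = 2
G(9) = mex{2,0,1} = 3
G(10) = mex{3,1,0} = 2
G(11) = mex{2,2,1} = 0
G(12) = mex{0,3,2} = 1
G(13) = mex{1,2,3} = 0
G(14) = mex{0,3,2} = 1
G(15) = mex{1,2,3} = 0
Pile A: G(15) = 0.
Pile B: G(10) = 2.
Combined Grundy value = 0 ⊕ 2 = 2.

2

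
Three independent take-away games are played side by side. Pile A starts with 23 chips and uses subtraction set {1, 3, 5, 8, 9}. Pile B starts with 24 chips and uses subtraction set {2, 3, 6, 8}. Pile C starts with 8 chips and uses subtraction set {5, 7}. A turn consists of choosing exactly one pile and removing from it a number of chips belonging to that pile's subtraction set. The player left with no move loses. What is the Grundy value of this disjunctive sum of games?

0

Pile A, S = {1, 3, 5, 8, 9}:
G(0) = 0
G(1) = mex{0} = 1
G(2) = mex{1} = 0
G(3) = mex{0,0} = 1
G(4) = mex{1,1} = 0
G(5) = mex{0,0,0} = 1
G(6) = mex{1,1,1} = 0
G(7) = mex{0,0,0} = 1
G(8) = mex{1,1,1,0} = 2
G(9) = mex{2,0,0,1,0} = 3
G(10) = mex{3,1,1,0,1} = 2
G(11) = mex{2,2,0,1,0} = 3
G(12) = mex{3,3,1,0,1} = 2
G(13) = mex{2,2,2,1,0} = 3
G(14) = mex{3,3,3,0,1} = 2
G(15) = mex{2,2,2,1,0} = 3
G(16) = mex{3,3,3,2,1} = 0
G(17) = mex{0,2,2,3,2} = 1
G(18) = mex{1,3,3,2,3} = 0
G(19) = mex{0,0,2,3,2} = 1
G(20) = mex{1,1,3,2,3} = 0
G(21) = mex{0,0,0,3,2} = 1
G(22) = mex{1,1,1,2,3} = 0
G(23) = mex{0,0,0,3,2} = 1
G_A(23) = 1.
Pile B, S = {2, 3, 6, 8}:
n :  0  1  2  3  4  5  6  7  8  9 10 11 12 13 14 15 16 17 18 19 20 21 22 23 24
G :  0  0  1  1  2  0  3  1  2  2  0  3  1  2  0  0  1  1  2  0  3  1  2  2  0
G_B(24) = 0.
Pile C, S = {5, 7}:
n : 0 1 2 3 4 5 6 7 8
G : 0 0 0 0 0 1 1 1 1
G_C(8) = 1.
Combined Grundy value = 1 ⊕ 0 ⊕ 1 = 0.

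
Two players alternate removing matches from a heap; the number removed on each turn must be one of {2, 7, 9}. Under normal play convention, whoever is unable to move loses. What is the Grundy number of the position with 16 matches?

0

G(0) = 0
G(1) = mex{} = 0
G(2) = mex{0} = 1
G(3) = mex{0} = 1
G(4) = mex{1} = 0
G(5) = mex{1} = 0
G(6) = mex{0} = 1
G(7) = mex{0,0} = 1
G(8) = mex{1,0} = 2
G(9) = mex{1,1,0} = 2
G(10) = mex{2,1,0} = 3
G(11) = mex{2,0,1} = 3
G(12) = mex{3,0,1} = 2
G(13) = mex{3,1,0} = 2
G(14) = mex{2,1,0} = 3
G(15) = mex{2,2,1} = 0
G(16) = mex{3,2,1} = 0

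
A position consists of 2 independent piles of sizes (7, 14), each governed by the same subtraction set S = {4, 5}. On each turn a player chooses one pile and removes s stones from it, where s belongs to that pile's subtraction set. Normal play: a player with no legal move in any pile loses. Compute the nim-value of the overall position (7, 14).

0

All piles use S = {4, 5}:
G(0) = 0
G(1) = mex{} = 0
G(2) = mex{} = 0
G(3) = mex{} = 0
G(4) = mex{0} = 1
G(5) = mex{0,0} = 1
G(6) = mex{0,0} = 1
G(7) = mex{0,0} = 1
G(8) = mex{1,0} = 2
G(9) = mex{1,1} = 0
G(10) = mex{1,1} = 0
G(11) = mex{1,1} = 0
G(12) = mex{2,1} = 0
G(13) = mex{0,2} = 1
G(14) = mex{0,0} = 1
Pile A: G(7) = 1.
Pile B: G(14) = 1.
Combined Grundy value = 1 ⊕ 1 = 0.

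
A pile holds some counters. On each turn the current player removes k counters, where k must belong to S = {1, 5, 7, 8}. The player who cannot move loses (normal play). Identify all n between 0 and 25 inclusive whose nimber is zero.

G(0) = 0
G(1) = mex{0} = 1
G(2) = mex{1} = 0
G(3) = mex{0} = 1
G(4) = mex{1} = 0
G(5) = mex{0,0} = 1
G(6) = mex{1,1} = 0
G(7) = mex{0,0,0} = 1
G(8) = mex{1,1,1,0} = 2
G(9) = mex{2,0,0,1} = 3
G(10) = mex{3,1,1,0} = 2
G(11) = mex{2,0,0,1} = 3
G(12) = mex{3,1,1,0} = 2
G(13) = mex{2,2,0,1} = 3
G(14) = mex{3,3,1,0} = 2
G(15) = mex{2,2,2,1} = 0
G(16) = mex{0,3,3,2} = 1
G(17) = mex{1,2,2,3} = 0
G(18) = mex{0,3,3,2} = 1
G(19) = mex{1,2,2,3} = 0
G(20) = mex{0,0,3,2} = 1
G(21) = mex{1,1,2,3} = 0
G(22) = mex{0,0,0,2} = 1
G(23) = mex{1,1,1,0} = 2
G(24) = mex{2,0,0,1} = 3
G(25) = mex{3,1,1,0} = 2
P-positions are exactly the n with G(n) = 0.

0, 2, 4, 6, 15, 17, 19, 21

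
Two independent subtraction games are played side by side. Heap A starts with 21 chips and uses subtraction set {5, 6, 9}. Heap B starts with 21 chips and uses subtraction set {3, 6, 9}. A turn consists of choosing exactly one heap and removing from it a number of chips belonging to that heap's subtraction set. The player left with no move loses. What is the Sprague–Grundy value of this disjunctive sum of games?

Heap A, S = {5, 6, 9}:
n :  0  1  2  3  4  5  6  7  8  9 10 11 12 13 14 15 16 17 18 19 20 21
G :  0  0  0  0  0  1  1  1  1  1  2  2  2  2  0  0  0  0  0  1  1  1
G_A(21) = 1.
Heap B, S = {3, 6, 9}:
n :  0  1  2  3  4  5  6  7  8  9 10 11 12 13 14 15 16 17 18 19 20 21
G :  0  0  0  1  1  1  2  2  2  3  3  3  0  0  0  1  1  1  2  2  2  3
G_B(21) = 3.
Combined Grundy value = 1 ⊕ 3 = 2.

2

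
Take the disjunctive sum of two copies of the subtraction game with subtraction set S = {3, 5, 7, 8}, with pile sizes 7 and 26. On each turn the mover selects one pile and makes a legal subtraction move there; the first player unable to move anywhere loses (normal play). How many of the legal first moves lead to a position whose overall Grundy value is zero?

All piles use S = {3, 5, 7, 8}:
G(0) = 0
G(1) = mex{} = 0
G(2) = mex{} = 0
G(3) = mex{0} = 1
G(4) = mex{0} = 1
G(5) = mex{0,0} = 1
G(6) = mex{1,0} = 2
G(7) = mex{1,0,0} = 2
G(8) = mex{1,1,0,0} = 2
G(9) = mex{2,1,0,0} = 3
G(10) = mex{2,1,1,0} = 3
G(11) = mex{2,2,1,1} = 0
G(12) = mex{3,2,1,1} = 0
G(13) = mex{3,2,2,1} = 0
G(14) = mex{0,3,2,2} = 1
G(15) = mex{0,3,2,2} = 1
G(16) = mex{0,0,3,2} = 1
G(17) = mex{1,0,3,3} = 2
G(18) = mex{1,0,0,3} = 2
G(19) = mex{1,1,0,0} = 2
G(20) = mex{2,1,0,0} = 3
G(21) = mex{2,1,1,0} = 3
G(22) = mex{2,2,1,1} = 0
G(23) = mex{3,2,1,1} = 0
G(24) = mex{3,2,2,1} = 0
G(25) = mex{0,3,2,2} = 1
G(26) = mex{0,3,2,2} = 1
Pile A: G(7) = 2.
Pile B: G(26) = 1.
Combined Grundy value = 2 ⊕ 1 = 3.
A winning move leaves total XOR = 0, i.e. changes one component's Grundy value g to g ⊕ X where X is the current total.
Pile A: need g' = 2⊕3 = 1. Options: 7−3→G=1, 7−5→G=0, 7−7→G=0. Hits: 1.
Pile B: need g' = 1⊕3 = 2. Options: 26−3→G=0, 26−5→G=3, 26−7→G=2, 26−8→G=2. Hits: 2.

3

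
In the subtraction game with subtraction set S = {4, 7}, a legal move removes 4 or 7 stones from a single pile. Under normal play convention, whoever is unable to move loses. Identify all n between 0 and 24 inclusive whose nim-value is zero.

G(0) = 0
G(1) = mex{} = 0
G(2) = mex{} = 0
G(3) = mex{} = 0
G(4) = mex{0} = 1
G(5) = mex{0} = 1
G(6) = mex{0} = 1
G(7) = mex{0,0} = 1
G(8) = mex{1,0} = 2
G(9) = mex{1,0} = 2
G(10) = mex{1,0} = 2
G(11) = mex{1,1} = 0
G(12) = mex{2,1} = 0
G(13) = mex{2,1} = 0
G(14) = mex{2,1} = 0
G(15) = mex{0,2} = 1
G(16) = mex{0,2} = 1
G(17) = mex{0,2} = 1
G(18) = mex{0,0} = 1
G(19) = mex{1,0} = 2
G(20) = mex{1,0} = 2
G(21) = mex{1,0} = 2
G(22) = mex{1,1} = 0
G(23) = mex{2,1} = 0
G(24) = mex{2,1} = 0
P-positions are exactly the n with G(n) = 0.

0, 1, 2, 3, 11, 12, 13, 14, 22, 23, 24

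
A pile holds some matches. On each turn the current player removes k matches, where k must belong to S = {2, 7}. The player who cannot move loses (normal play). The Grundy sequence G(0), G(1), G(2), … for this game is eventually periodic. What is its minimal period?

G(0) = 0
G(1) = mex{} = 0
G(2) = mex{0} = 1
G(3) = mex{0} = 1
G(4) = mex{1} = 0
G(5) = mex{1} = 0
G(6) = mex{0} = 1
G(7) = mex{0,0} = 1
G(8) = mex{1,0} = 2
G(9) = mex{1,1} = 0
G(10) = mex{2,1} = 0
G(11) = mex{0,0} = 1
G(12) = mex{0,0} = 1
G(13) = mex{1,1} = 0
G(14) = mex{1,1} = 0
G(15) = mex{0,2} = 1
G(16) = mex{0,0} = 1
G(17) = mex{1,0} = 2
G(18) = mex{1,1} = 0
G(19) = mex{2,1} = 0
G(n+9) = G(n) holds for n = 0,…,6 (a full window of length max(S) = 7), so the sequence is purely periodic with period 9.

9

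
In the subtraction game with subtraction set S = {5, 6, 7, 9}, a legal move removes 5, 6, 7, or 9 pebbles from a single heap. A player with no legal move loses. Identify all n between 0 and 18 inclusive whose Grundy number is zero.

G(0) = 0
G(1) = mex{} = 0
G(2) = mex{} = 0
G(3) = mex{} = 0
G(4) = mex{} = 0
G(5) = mex{0} = 1
G(6) = mex{0,0} = 1
G(7) = mex{0,0,0} = 1
G(8) = mex{0,0,0} = 1
G(9) = mex{0,0,0,0} = 1
G(10) = mex{1,0,0,0} = 2
G(11) = mex{1,1,0,0} = 2
G(12) = mex{1,1,1,0} = 2
G(13) = mex{1,1,1,0} = 2
G(14) = mex{1,1,1,1} = 0
G(15) = mex{2,1,1,1} = 0
G(16) = mex{2,2,1,1} = 0
G(17) = mex{2,2,2,1} = 0
G(18) = mex{2,2,2,1} = 0
P-positions are exactly the n with G(n) = 0.

0, 1, 2, 3, 4, 14, 15, 16, 17, 18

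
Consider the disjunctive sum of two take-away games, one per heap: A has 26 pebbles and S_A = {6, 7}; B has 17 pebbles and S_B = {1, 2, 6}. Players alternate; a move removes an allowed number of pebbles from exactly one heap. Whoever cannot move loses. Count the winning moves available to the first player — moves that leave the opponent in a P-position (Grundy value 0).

Heap A, S = {6, 7}:
G(0) = 0
G(1) = mex{} = 0
G(2) = mex{} = 0
G(3) = mex{} = 0
G(4) = mex{} = 0
G(5) = mex{} = 0
G(6) = mex{0} = 1
G(7) = mex{0,0} = 1
G(8) = mex{0,0} = 1
G(9) = mex{0,0} = 1
G(10) = mex{0,0} = 1
G(11) = mex{0,0} = 1
G(12) = mex{1,0} = 2
G(13) = mex{1,1} = 0
G(14) = mex{1,1} = 0
G(15) = mex{1,1} = 0
G(16) = mex{1,1} = 0
G(17) = mex{1,1} = 0
G(18) = mex{2,1} = 0
G(19) = mex{0,2} = 1
G(20) = mex{0,0} = 1
G(21) = mex{0,0} = 1
G(22) = mex{0,0} = 1
G(23) = mex{0,0} = 1
G(24) = mex{0,0} = 1
G(25) = mex{1,0} = 2
G(26) = mex{1,1} = 0
G_A(26) = 0.
Heap B, S = {1, 2, 6}:
G(0) = 0
G(1) = mex{0} = 1
G(2) = mex{1,0} = 2
G(3) = mex{2,1} = 0
G(4) = mex{0,2} = 1
G(5) = mex{1,0} = 2
G(6) = mex{2,1,0} = 3
G(7) = mex{3,2,1} = 0
G(8) = mex{0,3,2} = 1
G(9) = mex{1,0,0} = 2
G(10) = mex{2,1,1} = 0
G(11) = mex{0,2,2} = 1
G(12) = mex{1,0,3} = 2
G(13) = mex{2,1,0} = 3
G(14) = mex{3,2,1} = 0
G(15) = mex{0,3,2} = 1
G(16) = mex{1,0,0} = 2
G(17) = mex{2,1,1} = 0
G_B(17) = 0.
Combined Grundy value = 0 ⊕ 0 = 0.
A winning move leaves total XOR = 0, i.e. changes one component's Grundy value g to g ⊕ X where X is the current total.
Heap A: target g' = 0⊕0 = 0, but every legal move changes the Grundy value (mex property), so 0 moves.
Heap B: target g' = 0⊕0 = 0, but every legal move changes the Grundy value (mex property), so 0 moves.

0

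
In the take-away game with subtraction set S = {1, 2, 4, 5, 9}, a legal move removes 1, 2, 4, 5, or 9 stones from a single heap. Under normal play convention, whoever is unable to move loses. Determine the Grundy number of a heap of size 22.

3

G(0) = 0
G(1) = mex{0} = 1
G(2) = mex{1,0} = 2
G(3) = mex{2,1} = 0
G(4) = mex{0,2,0} = 1
G(5) = mex{1,0,1,0} = 2
G(6) = mex{2,1,2,1} = 0
G(7) = mex{0,2,0,2} = 1
G(8) = mex{1,0,1,0} = 2
G(9) = mex{2,1,2,1,0} = 3
G(10) = mex{3,2,0,2,1} = 4
G(11) = mex{4,3,1,0,2} = 5
G(12) = mex{5,4,2,1,0} = 3
G(13) = mex{3,5,3,2,1} = 0
G(14) = mex{0,3,4,3,2} = 1
G(15) = mex{1,0,5,4,0} = 2
G(16) = mex{2,1,3,5,1} = 0
G(17) = mex{0,2,0,3,2} = 1
G(18) = mex{1,0,1,0,3} = 2
G(19) = mex{2,1,2,1,4} = 0
G(20) = mex{0,2,0,2,5} = 1
G(21) = mex{1,0,1,0,3} = 2
G(22) = mex{2,1,2,1,0} = 3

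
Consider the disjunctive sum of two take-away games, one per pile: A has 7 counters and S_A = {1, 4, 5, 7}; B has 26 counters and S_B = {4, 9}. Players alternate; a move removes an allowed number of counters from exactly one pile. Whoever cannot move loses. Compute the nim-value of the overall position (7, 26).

Pile A, S = {1, 4, 5, 7}:
n : 0 1 2 3 4 5 6 7
G : 0 1 0 1 2 3 2 3
G_A(7) = 3.
Pile B, S = {4, 9}:
G(0) = 0
G(1) = mex{} = 0
G(2) = mex{} = 0
G(3) = mex{} = 0
G(4) = mex{0} = 1
G(5) = mex{0} = 1
G(6) = mex{0} = 1
G(7) = mex{0} = 1
G(8) = mex{1} = 0
G(9) = mex{1,0} = 2
G(10) = mex{1,0} = 2
G(11) = mex{1,0} = 2
G(12) = mex{0,0} = 1
G(13) = mex{2,1} = 0
G(14) = mex{2,1} = 0
G(15) = mex{2,1} = 0
G(16) = mex{1,1} = 0
G(17) = mex{0,0} = 1
G(18) = mex{0,2} = 1
G(19) = mex{0,2} = 1
G(20) = mex{0,2} = 1
G(21) = mex{1,1} = 0
G(22) = mex{1,0} = 2
G(23) = mex{1,0} = 2
G(24) = mex{1,0} = 2
G(25) = mex{0,0} = 1
G(26) = mex{2,1} = 0
G_B(26) = 0.
Combined Grundy value = 3 ⊕ 0 = 3.

3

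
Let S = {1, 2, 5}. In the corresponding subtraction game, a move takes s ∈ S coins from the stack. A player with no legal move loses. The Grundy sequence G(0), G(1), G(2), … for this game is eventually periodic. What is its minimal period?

3

G(0) = 0
G(1) = mex{0} = 1
G(2) = mex{1,0} = 2
G(3) = mex{2,1} = 0
G(4) = mex{0,2} = 1
G(5) = mex{1,0,0} = 2
G(6) = mex{2,1,1} = 0
G(7) = mex{0,2,2} = 1
G(8) = mex{1,0,0} = 2
G(9) = mex{2,1,1} = 0
G(10) = mex{0,2,2} = 1
G(11) = mex{1,0,0} = 2
G(12) = mex{2,1,1} = 0
G(13) = mex{0,2,2} = 1
G(14) = mex{1,0,0} = 2
G(n+3) = G(n) holds for n = 0,…,4 (a full window of length max(S) = 5), so the sequence is purely periodic with period 3.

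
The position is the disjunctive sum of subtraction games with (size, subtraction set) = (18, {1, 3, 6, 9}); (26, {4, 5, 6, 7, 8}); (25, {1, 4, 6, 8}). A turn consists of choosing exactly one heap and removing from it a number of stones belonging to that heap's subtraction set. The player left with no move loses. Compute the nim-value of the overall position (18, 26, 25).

3

Heap A, S = {1, 3, 6, 9}:
n :  0  1  2  3  4  5  6  7  8  9 10 11 12 13 14 15 16 17 18
G :  0  1  0  1  0  1  2  3  2  3  2  3  0  1  0  1  0  1  2
G_A(18) = 2.
Heap B, S = {4, 5, 6, 7, 8}:
n :  0  1  2  3  4  5  6  7  8  9 10 11 12 13 14 15 16 17 18 19 20 21 22 23 24 25 26
G :  0  0  0  0  1  1  1  1  2  2  2  2  0  0  0  0  1  1  1  1  2  2  2  2  0  0  0
G_B(26) = 0.
Heap C, S = {1, 4, 6, 8}:
n :  0  1  2  3  4  5  6  7  8  9 10 11 12 13 14 15 16 17 18 19 20 21 22 23 24 25
G :  0  1  0  1  2  0  1  0  1  2  3  2  0  1  0  1  2  0  1  0  1  2  3  2  0  1
G_C(25) = 1.
Combined Grundy value = 2 ⊕ 0 ⊕ 1 = 3.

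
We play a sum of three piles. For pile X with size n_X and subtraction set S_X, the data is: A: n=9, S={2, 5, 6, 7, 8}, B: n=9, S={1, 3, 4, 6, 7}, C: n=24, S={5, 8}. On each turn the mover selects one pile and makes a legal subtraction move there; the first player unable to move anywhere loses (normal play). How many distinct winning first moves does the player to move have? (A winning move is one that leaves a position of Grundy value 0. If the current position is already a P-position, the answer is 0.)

Pile A, S = {2, 5, 6, 7, 8}:
n : 0 1 2 3 4 5 6 7 8 9
G : 0 0 1 1 0 2 1 3 2 2
G_A(9) = 2.
Pile B, S = {1, 3, 4, 6, 7}:
G(0) = 0
G(1) = mex{0} = 1
G(2) = mex{1} = 0
G(3) = mex{0,0} = 1
G(4) = mex{1,1,0} = 2
G(5) = mex{2,0,1} = 3
G(6) = mex{3,1,0,0} = 2
G(7) = mex{2,2,1,1,0} = 3
G(8) = mex{3,3,2,0,1} = 4
G(9) = mex{4,2,3,1,0} = 5
G_B(9) = 5.
Pile C, S = {5, 8}:
n :  0  1  2  3  4  5  6  7  8  9 10 11 12 13 14 15 16 17 18 19 20 21 22 23 24
G :  0  0  0  0  0  1  1  1  1  1  2  2  2  0  0  0  0  0  1  1  1  1  1  2  2
G_C(24) = 2.
Combined Grundy value = 2 ⊕ 5 ⊕ 2 = 5.
A winning move leaves total XOR = 0, i.e. changes one component's Grundy value g to g ⊕ X where X is the current total.
Pile A: need g' = 2⊕5 = 7. Options: 9−2→G=3, 9−5→G=0, 9−6→G=1, 9−7→G=1, 9−8→G=0. Hits: 0.
Pile B: need g' = 5⊕5 = 0. Options: 9−1→G=4, 9−3→G=2, 9−4→G=3, 9−6→G=1, 9−7→G=0. Hits: 1.
Pile C: need g' = 2⊕5 = 7. Options: 24−5→G=1, 24−8→G=0. Hits: 0.

1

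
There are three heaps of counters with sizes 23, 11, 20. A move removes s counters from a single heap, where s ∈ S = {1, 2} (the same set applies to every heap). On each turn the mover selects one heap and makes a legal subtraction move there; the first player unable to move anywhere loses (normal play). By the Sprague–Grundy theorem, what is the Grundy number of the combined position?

All heaps use S = {1, 2}:
G(0) = 0
G(1) = mex{0} = 1
G(2) = mex{1,0} = 2
G(3) = mex{2,1} = 0
G(4) = mex{0,2} = 1
G(5) = mex{1,0} = 2
G(6) = mex{2,1} = 0
G(7) = mex{0,2} = 1
G(8) = mex{1,0} = 2
G(9) = mex{2,1} = 0
G(10) = mex{0,2} = 1
G(11) = mex{1,0} = 2
G(12) = mex{2,1} = 0
G(13) = mex{0,2} = 1
G(14) = mex{1,0} = 2
G(15) = mex{2,1} = 0
G(16) = mex{0,2} = 1
G(17) = mex{1,0} = 2
G(18) = mex{2,1} = 0
G(19) = mex{0,2} = 1
G(20) = mex{1,0} = 2
G(21) = mex{2,1} = 0
G(22) = mex{0,2} = 1
G(23) = mex{1,0} = 2
Heap A: G(23) = 2.
Heap B: G(11) = 2.
Heap C: G(20) = 2.
Combined Grundy value = 2 ⊕ 2 ⊕ 2 = 2.

2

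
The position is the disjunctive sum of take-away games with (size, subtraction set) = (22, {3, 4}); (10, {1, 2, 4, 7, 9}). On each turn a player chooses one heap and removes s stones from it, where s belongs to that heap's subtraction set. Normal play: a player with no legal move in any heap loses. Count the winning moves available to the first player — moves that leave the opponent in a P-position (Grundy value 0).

Heap A, S = {3, 4}:
n :  0  1  2  3  4  5  6  7  8  9 10 11 12 13 14 15 16 17 18 19 20 21 22
G :  0  0  0  1  1  1  2  0  0  0  1  1  1  2  0  0  0  1  1  1  2  0  0
G_A(22) = 0.
Heap B, S = {1, 2, 4, 7, 9}:
n :  0  1  2  3  4  5  6  7  8  9 10
G :  0  1  2  0  1  2  0  1  2  3  4
G_B(10) = 4.
Combined Grundy value = 0 ⊕ 4 = 4.
A winning move leaves total XOR = 0, i.e. changes one component's Grundy value g to g ⊕ X where X is the current total.
Heap A: need g' = 0⊕4 = 4. Options: 22−3→G=1, 22−4→G=1. Hits: 0.
Heap B: need g' = 4⊕4 = 0. Options: 10−1→G=3, 10−2→G=2, 10−4→G=0, 10−7→G=0, 10−9→G=1. Hits: 2.

2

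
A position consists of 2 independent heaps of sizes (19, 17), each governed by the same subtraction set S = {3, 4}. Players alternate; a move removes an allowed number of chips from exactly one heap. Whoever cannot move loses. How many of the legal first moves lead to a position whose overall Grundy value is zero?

All heaps use S = {3, 4}:
G(0) = 0
G(1) = mex{} = 0
G(2) = mex{} = 0
G(3) = mex{0} = 1
G(4) = mex{0,0} = 1
G(5) = mex{0,0} = 1
G(6) = mex{1,0} = 2
G(7) = mex{1,1} = 0
G(8) = mex{1,1} = 0
G(9) = mex{2,1} = 0
G(10) = mex{0,2} = 1
G(11) = mex{0,0} = 1
G(12) = mex{0,0} = 1
G(13) = mex{1,0} = 2
G(14) = mex{1,1} = 0
G(15) = mex{1,1} = 0
G(16) = mex{2,1} = 0
G(17) = mex{0,2} = 1
G(18) = mex{0,0} = 1
G(19) = mex{0,0} = 1
Heap A: G(19) = 1.
Heap B: G(17) = 1.
Combined Grundy value = 1 ⊕ 1 = 0.
A winning move leaves total XOR = 0, i.e. changes one component's Grundy value g to g ⊕ X where X is the current total.
Heap A: target g' = 1⊕0 = 1, but every legal move changes the Grundy value (mex property), so 0 moves.
Heap B: target g' = 1⊕0 = 1, but every legal move changes the Grundy value (mex property), so 0 moves.

0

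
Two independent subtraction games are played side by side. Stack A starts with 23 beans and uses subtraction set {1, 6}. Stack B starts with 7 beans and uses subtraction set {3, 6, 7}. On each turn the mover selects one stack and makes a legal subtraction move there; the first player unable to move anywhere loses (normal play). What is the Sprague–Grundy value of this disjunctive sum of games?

2

Stack A, S = {1, 6}:
n :  0  1  2  3  4  5  6  7  8  9 10 11 12 13 14 15 16 17 18 19 20 21 22 23
G :  0  1  0  1  0  1  2  0  1  0  1  0  1  2  0  1  0  1  0  1  2  0  1  0
G_A(23) = 0.
Stack B, S = {3, 6, 7}:
G(0) = 0
G(1) = mex{} = 0
G(2) = mex{} = 0
G(3) = mex{0} = 1
G(4) = mex{0} = 1
G(5) = mex{0} = 1
G(6) = mex{1,0} = 2
G(7) = mex{1,0,0} = 2
G_B(7) = 2.
Combined Grundy value = 0 ⊕ 2 = 2.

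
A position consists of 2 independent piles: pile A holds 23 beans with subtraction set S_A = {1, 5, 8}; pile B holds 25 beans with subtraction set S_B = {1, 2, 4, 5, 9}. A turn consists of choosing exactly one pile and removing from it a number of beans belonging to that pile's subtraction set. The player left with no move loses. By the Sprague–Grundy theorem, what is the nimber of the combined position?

Pile A, S = {1, 5, 8}:
G(0) = 0
G(1) = mex{0} = 1
G(2) = mex{1} = 0
G(3) = mex{0} = 1
G(4) = mex{1} = 0
G(5) = mex{0,0} = 1
G(6) = mex{1,1} = 0
G(7) = mex{0,0} = 1
G(8) = mex{1,1,0} = 2
G(9) = mex{2,0,1} = 3
G(10) = mex{3,1,0} = 2
G(11) = mex{2,0,1} = 3
G(12) = mex{3,1,0} = 2
G(13) = mex{2,2,1} = 0
G(14) = mex{0,3,0} = 1
G(15) = mex{1,2,1} = 0
G(16) = mex{0,3,2} = 1
G(17) = mex{1,2,3} = 0
G(18) = mex{0,0,2} = 1
G(19) = mex{1,1,3} = 0
G(20) = mex{0,0,2} = 1
G(21) = mex{1,1,0} = 2
G(22) = mex{2,0,1} = 3
G(23) = mex{3,1,0} = 2
G_A(23) = 2.
Pile B, S = {1, 2, 4, 5, 9}:
G(0) = 0
G(1) = mex{0} = 1
G(2) = mex{1,0} = 2
G(3) = mex{2,1} = 0
G(4) = mex{0,2,0} = 1
G(5) = mex{1,0,1,0} = 2
G(6) = mex{2,1,2,1} = 0
G(7) = mex{0,2,0,2} = 1
G(8) = mex{1,0,1,0} = 2
G(9) = mex{2,1,2,1,0} = 3
G(10) = mex{3,2,0,2,1} = 4
G(11) = mex{4,3,1,0,2} = 5
G(12) = mex{5,4,2,1,0} = 3
G(13) = mex{3,5,3,2,1} = 0
G(14) = mex{0,3,4,3,2} = 1
G(15) = mex{1,0,5,4,0} = 2
G(16) = mex{2,1,3,5,1} = 0
G(17) = mex{0,2,0,3,2} = 1
G(18) = mex{1,0,1,0,3} = 2
G(19) = mex{2,1,2,1,4} = 0
G(20) = mex{0,2,0,2,5} = 1
G(21) = mex{1,0,1,0,3} = 2
G(22) = mex{2,1,2,1,0} = 3
G(23) = mex{3,2,0,2,1} = 4
G(24) = mex{4,3,1,0,2} = 5
G(25) = mex{5,4,2,1,0} = 3
G_B(25) = 3.
Combined Grundy value = 2 ⊕ 3 = 1.

1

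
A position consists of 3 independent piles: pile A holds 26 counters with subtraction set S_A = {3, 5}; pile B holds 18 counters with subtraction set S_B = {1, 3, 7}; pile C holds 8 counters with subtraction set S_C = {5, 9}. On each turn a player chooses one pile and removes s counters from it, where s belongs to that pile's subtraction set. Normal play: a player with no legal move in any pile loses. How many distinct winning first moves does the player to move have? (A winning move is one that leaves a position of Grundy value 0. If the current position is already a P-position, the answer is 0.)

Pile A, S = {3, 5}:
n :  0  1  2  3  4  5  6  7  8  9 10 11 12 13 14 15 16 17 18 19 20 21 22 23 24 25 26
G :  0  0  0  1  1  1  2  2  0  0  0  1  1  1  2  2  0  0  0  1  1  1  2  2  0  0  0
G_A(26) = 0.
Pile B, S = {1, 3, 7}:
G(0) = 0
G(1) = mex{0} = 1
G(2) = mex{1} = 0
G(3) = mex{0,0} = 1
G(4) = mex{1,1} = 0
G(5) = mex{0,0} = 1
G(6) = mex{1,1} = 0
G(7) = mex{0,0,0} = 1
G(8) = mex{1,1,1} = 0
G(9) = mex{0,0,0} = 1
G(10) = mex{1,1,1} = 0
G(11) = mex{0,0,0} = 1
G(12) = mex{1,1,1} = 0
G(13) = mex{0,0,0} = 1
G(14) = mex{1,1,1} = 0
G(15) = mex{0,0,0} = 1
G(16) = mex{1,1,1} = 0
G(17) = mex{0,0,0} = 1
G(18) = mex{1,1,1} = 0
G_B(18) = 0.
Pile C, S = {5, 9}:
G(0) = 0
G(1) = mex{} = 0
G(2) = mex{} = 0
G(3) = mex{} = 0
G(4) = mex{} = 0
G(5) = mex{0} = 1
G(6) = mex{0} = 1
G(7) = mex{0} = 1
G(8) = mex{0} = 1
G_C(8) = 1.
Combined Grundy value = 0 ⊕ 0 ⊕ 1 = 1.
A winning move leaves total XOR = 0, i.e. changes one component's Grundy value g to g ⊕ X where X is the current total.
Pile A: need g' = 0⊕1 = 1. Options: 26−3→G=2, 26−5→G=1. Hits: 1.
Pile B: need g' = 0⊕1 = 1. Options: 18−1→G=1, 18−3→G=1, 18−7→G=1. Hits: 3.
Pile C: need g' = 1⊕1 = 0. Options: 8−5→G=0. Hits: 1.

5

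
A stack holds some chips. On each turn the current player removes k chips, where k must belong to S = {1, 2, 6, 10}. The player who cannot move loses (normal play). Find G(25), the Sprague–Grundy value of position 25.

0

n :  0  1  2  3  4  5  6  7  8  9 10 11 12 13 14 15 16 17 18 19 20 21 22 23 24 25
G :  0  1  2  0  1  2  3  0  1  2  3  0  1  2  0  1  2  3  0  1  2  3  0  1  2  0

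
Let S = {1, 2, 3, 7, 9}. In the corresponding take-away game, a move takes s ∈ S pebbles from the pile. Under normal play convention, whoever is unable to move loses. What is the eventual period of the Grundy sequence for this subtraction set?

4

G(0) = 0
G(1) = mex{0} = 1
G(2) = mex{1,0} = 2
G(3) = mex{2,1,0} = 3
G(4) = mex{3,2,1} = 0
G(5) = mex{0,3,2} = 1
G(6) = mex{1,0,3} = 2
G(7) = mex{2,1,0,0} = 3
G(8) = mex{3,2,1,1} = 0
G(9) = mex{0,3,2,2,0} = 1
G(10) = mex{1,0,3,3,1} = 2
G(11) = mex{2,1,0,0,2} = 3
G(12) = mex{3,2,1,1,3} = 0
G(13) = mex{0,3,2,2,0} = 1
G(14) = mex{1,0,3,3,1} = 2
G(n+4) = G(n) holds for n = 0,…,8 (a full window of length max(S) = 9), so the sequence is purely periodic with period 4.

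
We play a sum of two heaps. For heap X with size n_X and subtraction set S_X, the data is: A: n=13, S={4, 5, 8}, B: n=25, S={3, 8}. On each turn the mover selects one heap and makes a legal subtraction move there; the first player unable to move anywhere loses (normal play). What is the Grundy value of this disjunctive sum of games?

Heap A, S = {4, 5, 8}:
n :  0  1  2  3  4  5  6  7  8  9 10 11 12 13
G :  0  0  0  0  1  1  1  1  2  2  2  2  0  0
G_A(13) = 0.
Heap B, S = {3, 8}:
n :  0  1  2  3  4  5  6  7  8  9 10 11 12 13 14 15 16 17 18 19 20 21 22 23 24 25
G :  0  0  0  1  1  1  0  0  2  1  1  0  0  0  1  1  1  0  0  2  1  1  0  0  0  1
G_B(25) = 1.
Combined Grundy value = 0 ⊕ 1 = 1.

1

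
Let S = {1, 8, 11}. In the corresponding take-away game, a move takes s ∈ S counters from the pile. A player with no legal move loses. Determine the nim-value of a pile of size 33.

3

n :  0  1  2  3  4  5  6  7  8  9 10 11 12 13 14 15 16 17 18 19 20 21 22 23 24 25 26 27 28 29 30 31 32 33
G :  0  1  0  1  0  1  0  1  2  0  1  2  3  2  3  2  0  1  0  1  2  0  1  0  1  0  1  2  0  1  0  1  2  3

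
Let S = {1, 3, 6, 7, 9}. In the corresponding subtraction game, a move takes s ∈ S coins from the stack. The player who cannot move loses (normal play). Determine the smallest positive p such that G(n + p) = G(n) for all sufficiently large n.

n :  0  1  2  3  4  5  6  7  8  9 10 11 12 13 14 15 16 17 18 19 20 21 22 23 24 25
G :  0  1  0  1  0  1  2  3  2  3  2  3  0  1  0  1  0  1  2  3  2  3  2  3  0  1
G(n+12) = G(n) holds for n = 0,…,8 (a full window of length max(S) = 9), so the sequence is purely periodic with period 12.

12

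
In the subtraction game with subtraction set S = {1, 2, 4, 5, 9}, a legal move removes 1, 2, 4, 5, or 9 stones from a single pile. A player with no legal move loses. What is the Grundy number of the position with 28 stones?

2

n :  0  1  2  3  4  5  6  7  8  9 10 11 12 13 14 15 16 17 18 19 20 21 22 23 24 25 26 27 28
G :  0  1  2  0  1  2  0  1  2  3  4  5  3  0  1  2  0  1  2  0  1  2  3  4  5  3  0  1  2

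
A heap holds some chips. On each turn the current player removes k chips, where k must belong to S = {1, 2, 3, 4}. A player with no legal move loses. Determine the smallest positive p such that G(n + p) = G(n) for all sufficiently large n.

n :  0  1  2  3  4  5  6  7  8  9 10 11 12 13 14
G :  0  1  2  3  4  0  1  2  3  4  0  1  2  3  4
G(n+5) = G(n) holds for n = 0,…,3 (a full window of length max(S) = 4), so the sequence is purely periodic with period 5.

5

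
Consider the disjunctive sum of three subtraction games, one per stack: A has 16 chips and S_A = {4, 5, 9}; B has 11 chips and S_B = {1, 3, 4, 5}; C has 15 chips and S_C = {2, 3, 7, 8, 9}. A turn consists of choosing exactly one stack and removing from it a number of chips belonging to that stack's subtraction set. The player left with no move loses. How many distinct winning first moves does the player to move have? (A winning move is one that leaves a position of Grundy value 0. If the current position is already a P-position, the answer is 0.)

5

Stack A, S = {4, 5, 9}:
n :  0  1  2  3  4  5  6  7  8  9 10 11 12 13 14 15 16
G :  0  0  0  0  1  1  1  1  2  2  2  2  3  0  0  0  0
G_A(16) = 0.
Stack B, S = {1, 3, 4, 5}:
G(0) = 0
G(1) = mex{0} = 1
G(2) = mex{1} = 0
G(3) = mex{0,0} = 1
G(4) = mex{1,1,0} = 2
G(5) = mex{2,0,1,0} = 3
G(6) = mex{3,1,0,1} = 2
G(7) = mex{2,2,1,0} = 3
G(8) = mex{3,3,2,1} = 0
G(9) = mex{0,2,3,2} = 1
G(10) = mex{1,3,2,3} = 0
G(11) = mex{0,0,3,2} = 1
G_B(11) = 1.
Stack C, S = {2, 3, 7, 8, 9}:
n :  0  1  2  3  4  5  6  7  8  9 10 11 12 13 14 15
G :  0  0  1  1  2  0  0  1  1  2  2  0  3  1  2  2
G_C(15) = 2.
Combined Grundy value = 0 ⊕ 1 ⊕ 2 = 3.
A winning move leaves total XOR = 0, i.e. changes one component's Grundy value g to g ⊕ X where X is the current total.
Stack A: need g' = 0⊕3 = 3. Options: 16−4→G=3, 16−5→G=2, 16−9→G=1. Hits: 1.
Stack B: need g' = 1⊕3 = 2. Options: 11−1→G=0, 11−3→G=0, 11−4→G=3, 11−5→G=2. Hits: 1.
Stack C: need g' = 2⊕3 = 1. Options: 15−2→G=1, 15−3→G=3, 15−7→G=1, 15−8→G=1, 15−9→G=0. Hits: 3.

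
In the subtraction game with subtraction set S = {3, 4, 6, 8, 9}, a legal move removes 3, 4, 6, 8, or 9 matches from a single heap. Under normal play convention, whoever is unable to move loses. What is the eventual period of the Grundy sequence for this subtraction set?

G(0) = 0
G(1) = mex{} = 0
G(2) = mex{} = 0
G(3) = mex{0} = 1
G(4) = mex{0,0} = 1
G(5) = mex{0,0} = 1
G(6) = mex{1,0,0} = 2
G(7) = mex{1,1,0} = 2
G(8) = mex{1,1,0,0} = 2
G(9) = mex{2,1,1,0,0} = 3
G(10) = mex{2,2,1,0,0} = 3
G(11) = mex{2,2,1,1,0} = 3
G(12) = mex{3,2,2,1,1} = 0
G(13) = mex{3,3,2,1,1} = 0
G(14) = mex{3,3,2,2,1} = 0
G(15) = mex{0,3,3,2,2} = 1
G(16) = mex{0,0,3,2,2} = 1
G(17) = mex{0,0,3,3,2} = 1
G(18) = mex{1,0,0,3,3} = 2
G(19) = mex{1,1,0,3,3} = 2
G(20) = mex{1,1,0,0,3} = 2
G(21) = mex{2,1,1,0,0} = 3
G(22) = mex{2,2,1,0,0} = 3
G(23) = mex{2,2,1,1,0} = 3
G(24) = mex{3,2,2,1,1} = 0
G(25) = mex{3,3,2,1,1} = 0
G(n+12) = G(n) holds for n = 0,…,8 (a full window of length max(S) = 9), so the sequence is purely periodic with period 12.

12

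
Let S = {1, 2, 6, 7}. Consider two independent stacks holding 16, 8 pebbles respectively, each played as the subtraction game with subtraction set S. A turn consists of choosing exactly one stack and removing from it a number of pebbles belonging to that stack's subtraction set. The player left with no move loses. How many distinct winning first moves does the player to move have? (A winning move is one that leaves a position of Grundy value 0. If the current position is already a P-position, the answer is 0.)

All stacks use S = {1, 2, 6, 7}:
G(0) = 0
G(1) = mex{0} = 1
G(2) = mex{1,0} = 2
G(3) = mex{2,1} = 0
G(4) = mex{0,2} = 1
G(5) = mex{1,0} = 2
G(6) = mex{2,1,0} = 3
G(7) = mex{3,2,1,0} = 4
G(8) = mex{4,3,2,1} = 0
G(9) = mex{0,4,0,2} = 1
G(10) = mex{1,0,1,0} = 2
G(11) = mex{2,1,2,1} = 0
G(12) = mex{0,2,3,2} = 1
G(13) = mex{1,0,4,3} = 2
G(14) = mex{2,1,0,4} = 3
G(15) = mex{3,2,1,0} = 4
G(16) = mex{4,3,2,1} = 0
Stack A: G(16) = 0.
Stack B: G(8) = 0.
Combined Grundy value = 0 ⊕ 0 = 0.
A winning move leaves total XOR = 0, i.e. changes one component's Grundy value g to g ⊕ X where X is the current total.
Stack A: target g' = 0⊕0 = 0, but every legal move changes the Grundy value (mex property), so 0 moves.
Stack B: target g' = 0⊕0 = 0, but every legal move changes the Grundy value (mex property), so 0 moves.

0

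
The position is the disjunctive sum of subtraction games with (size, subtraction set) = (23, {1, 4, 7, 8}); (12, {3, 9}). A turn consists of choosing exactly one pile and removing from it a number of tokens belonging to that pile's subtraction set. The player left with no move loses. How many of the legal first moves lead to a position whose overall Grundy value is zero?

1

Pile A, S = {1, 4, 7, 8}:
n :  0  1  2  3  4  5  6  7  8  9 10 11 12 13 14 15 16 17 18 19 20 21 22 23
G :  0  1  0  1  2  0  1  2  3  2  3  0  1  3  0  1  0  1  2  3  2  4  3  2
G_A(23) = 2.
Pile B, S = {3, 9}:
G(0) = 0
G(1) = mex{} = 0
G(2) = mex{} = 0
G(3) = mex{0} = 1
G(4) = mex{0} = 1
G(5) = mex{0} = 1
G(6) = mex{1} = 0
G(7) = mex{1} = 0
G(8) = mex{1} = 0
G(9) = mex{0,0} = 1
G(10) = mex{0,0} = 1
G(11) = mex{0,0} = 1
G(12) = mex{1,1} = 0
G_B(12) = 0.
Combined Grundy value = 2 ⊕ 0 = 2.
A winning move leaves total XOR = 0, i.e. changes one component's Grundy value g to g ⊕ X where X is the current total.
Pile A: need g' = 2⊕2 = 0. Options: 23−1→G=3, 23−4→G=3, 23−7→G=0, 23−8→G=1. Hits: 1.
Pile B: need g' = 0⊕2 = 2. Options: 12−3→G=1, 12−9→G=1. Hits: 0.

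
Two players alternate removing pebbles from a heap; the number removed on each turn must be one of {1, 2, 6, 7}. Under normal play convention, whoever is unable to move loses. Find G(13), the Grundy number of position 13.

2

G(0) = 0
G(1) = mex{0} = 1
G(2) = mex{1,0} = 2
G(3) = mex{2,1} = 0
G(4) = mex{0,2} = 1
G(5) = mex{1,0} = 2
G(6) = mex{2,1,0} = 3
G(7) = mex{3,2,1,0} = 4
G(8) = mex{4,3,2,1} = 0
G(9) = mex{0,4,0,2} = 1
G(10) = mex{1,0,1,0} = 2
G(11) = mex{2,1,2,1} = 0
G(12) = mex{0,2,3,2} = 1
G(13) = mex{1,0,4,3} = 2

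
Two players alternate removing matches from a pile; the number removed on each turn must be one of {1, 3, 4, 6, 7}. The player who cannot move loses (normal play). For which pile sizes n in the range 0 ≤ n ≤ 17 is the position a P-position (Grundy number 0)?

0, 2, 10, 12

G(0) = 0
G(1) = mex{0} = 1
G(2) = mex{1} = 0
G(3) = mex{0,0} = 1
G(4) = mex{1,1,0} = 2
G(5) = mex{2,0,1} = 3
G(6) = mex{3,1,0,0} = 2
G(7) = mex{2,2,1,1,0} = 3
G(8) = mex{3,3,2,0,1} = 4
G(9) = mex{4,2,3,1,0} = 5
G(10) = mex{5,3,2,2,1} = 0
G(11) = mex{0,4,3,3,2} = 1
G(12) = mex{1,5,4,2,3} = 0
G(13) = mex{0,0,5,3,2} = 1
G(14) = mex{1,1,0,4,3} = 2
G(15) = mex{2,0,1,5,4} = 3
G(16) = mex{3,1,0,0,5} = 2
G(17) = mex{2,2,1,1,0} = 3
P-positions are exactly the n with G(n) = 0.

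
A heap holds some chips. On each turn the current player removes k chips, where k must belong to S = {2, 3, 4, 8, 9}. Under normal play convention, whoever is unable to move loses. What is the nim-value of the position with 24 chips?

0

G(0) = 0
G(1) = mex{} = 0
G(2) = mex{0} = 1
G(3) = mex{0,0} = 1
G(4) = mex{1,0,0} = 2
G(5) = mex{1,1,0} = 2
G(6) = mex{2,1,1} = 0
G(7) = mex{2,2,1} = 0
G(8) = mex{0,2,2,0} = 1
G(9) = mex{0,0,2,0,0} = 1
G(10) = mex{1,0,0,1,0} = 2
G(11) = mex{1,1,0,1,1} = 2
G(12) = mex{2,1,1,2,1} = 0
G(13) = mex{2,2,1,2,2} = 0
G(14) = mex{0,2,2,0,2} = 1
G(15) = mex{0,0,2,0,0} = 1
G(16) = mex{1,0,0,1,0} = 2
G(17) = mex{1,1,0,1,1} = 2
G(18) = mex{2,1,1,2,1} = 0
G(19) = mex{2,2,1,2,2} = 0
G(20) = mex{0,2,2,0,2} = 1
G(21) = mex{0,0,2,0,0} = 1
G(22) = mex{1,0,0,1,0} = 2
G(23) = mex{1,1,0,1,1} = 2
G(24) = mex{2,1,1,2,1} = 0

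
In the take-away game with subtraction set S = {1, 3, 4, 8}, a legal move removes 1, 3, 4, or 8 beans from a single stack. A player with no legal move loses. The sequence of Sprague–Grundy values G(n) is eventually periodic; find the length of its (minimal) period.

G(0) = 0
G(1) = mex{0} = 1
G(2) = mex{1} = 0
G(3) = mex{0,0} = 1
G(4) = mex{1,1,0} = 2
G(5) = mex{2,0,1} = 3
G(6) = mex{3,1,0} = 2
G(7) = mex{2,2,1} = 0
G(8) = mex{0,3,2,0} = 1
G(9) = mex{1,2,3,1} = 0
G(10) = mex{0,0,2,0} = 1
G(11) = mex{1,1,0,1} = 2
G(12) = mex{2,0,1,2} = 3
G(13) = mex{3,1,0,3} = 2
G(14) = mex{2,2,1,2} = 0
G(15) = mex{0,3,2,0} = 1
G(16) = mex{1,2,3,1} = 0
G(n+7) = G(n) holds for n = 0,…,7 (a full window of length max(S) = 8), so the sequence is purely periodic with period 7.

7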